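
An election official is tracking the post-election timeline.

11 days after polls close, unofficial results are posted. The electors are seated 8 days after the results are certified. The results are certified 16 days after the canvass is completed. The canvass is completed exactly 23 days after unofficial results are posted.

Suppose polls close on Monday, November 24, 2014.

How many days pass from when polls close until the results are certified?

Causal path: polls close → unofficial results are posted → the canvass is completed → the results are certified.
Total delay along the path: 11 + 23 + 16 = 50 days.

50 days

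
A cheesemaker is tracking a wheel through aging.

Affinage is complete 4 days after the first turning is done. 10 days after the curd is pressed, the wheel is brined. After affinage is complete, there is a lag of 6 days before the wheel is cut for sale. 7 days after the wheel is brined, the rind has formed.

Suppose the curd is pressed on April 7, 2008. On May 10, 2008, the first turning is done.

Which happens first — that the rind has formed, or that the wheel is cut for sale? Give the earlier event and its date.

The curd is pressed: Apr 7, 2008.
The wheel is brined: Apr 7, 2008 + 10 days = Apr 17, 2008.
The rind has formed: Apr 17, 2008 + 7 days = Apr 24, 2008.
The first turning is done: May 10, 2008.
Affinage is complete: May 10, 2008 + 4 days = May 14, 2008.
The wheel is cut for sale: May 14, 2008 + 6 days = May 20, 2008.
Comparing: the rind has formed on Apr 24, 2008 vs the wheel is cut for sale on May 20, 2008. Earlier: the rind has formed.

The rind has formed — April 24, 2008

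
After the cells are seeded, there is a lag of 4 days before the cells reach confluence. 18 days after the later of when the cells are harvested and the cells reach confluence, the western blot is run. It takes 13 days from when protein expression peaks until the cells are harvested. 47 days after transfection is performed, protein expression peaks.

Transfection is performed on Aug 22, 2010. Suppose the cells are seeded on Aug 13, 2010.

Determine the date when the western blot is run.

Transfection is performed: Aug 22, 2010.
Protein expression peaks: Aug 22, 2010 + 47 days = Oct 8, 2010.
The cells are harvested: Oct 8, 2010 + 13 days = Oct 21, 2010.
The cells are seeded: Aug 13, 2010.
The cells reach confluence: Aug 13, 2010 + 4 days = Aug 17, 2010.
Both prerequisites met — the cells are harvested (Oct 21, 2010), the cells reach confluence (Aug 17, 2010); the later is Oct 21, 2010.
The western blot is run: Oct 21, 2010 + 18 days = Nov 8, 2010.

Nov 8, 2010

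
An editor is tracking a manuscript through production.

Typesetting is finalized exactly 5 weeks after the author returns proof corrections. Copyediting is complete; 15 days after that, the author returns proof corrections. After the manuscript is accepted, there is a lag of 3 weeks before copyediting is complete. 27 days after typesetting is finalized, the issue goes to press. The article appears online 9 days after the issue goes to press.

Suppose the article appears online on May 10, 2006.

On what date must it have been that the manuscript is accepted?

The article appears online: May 10, 2006.
The issue goes to press: May 10, 2006 − 9 days = May 1, 2006.
Typesetting is finalized: May 1, 2006 − 27 days = Apr 4, 2006.
The author returns proof corrections: Apr 4, 2006 − 5 weeks = Feb 28, 2006.
Copyediting is complete: Feb 28, 2006 − 15 days = Feb 13, 2006.
The manuscript is accepted: Feb 13, 2006 − 3 weeks = Jan 23, 2006.

January 23, 2006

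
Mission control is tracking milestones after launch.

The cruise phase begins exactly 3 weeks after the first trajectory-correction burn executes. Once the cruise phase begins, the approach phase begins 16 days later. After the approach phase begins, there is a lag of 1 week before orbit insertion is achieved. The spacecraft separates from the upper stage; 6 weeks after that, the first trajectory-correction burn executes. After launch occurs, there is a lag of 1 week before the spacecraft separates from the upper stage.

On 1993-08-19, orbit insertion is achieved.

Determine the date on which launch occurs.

1993-05-18

Orbit insertion is achieved: Aug 19, 1993.
The approach phase begins: Aug 19, 1993 − 1 week = Aug 12, 1993.
The cruise phase begins: Aug 12, 1993 − 16 days = Jul 27, 1993.
The first trajectory-correction burn executes: Jul 27, 1993 − 3 weeks = Jul 6, 1993.
The spacecraft separates from the upper stage: Jul 6, 1993 − 6 weeks = May 25, 1993.
Launch occurs: May 25, 1993 − 1 week = May 18, 1993.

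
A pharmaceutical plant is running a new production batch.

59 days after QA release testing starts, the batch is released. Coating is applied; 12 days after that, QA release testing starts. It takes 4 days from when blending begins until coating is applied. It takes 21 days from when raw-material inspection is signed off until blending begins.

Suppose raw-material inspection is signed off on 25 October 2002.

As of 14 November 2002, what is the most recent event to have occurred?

Raw-material inspection is signed off: Oct 25, 2002.
Blending begins: Oct 25, 2002 + 21 days = Nov 15, 2002.
Coating is applied: Nov 15, 2002 + 4 days = Nov 19, 2002.
QA release testing starts: Nov 19, 2002 + 12 days = Dec 1, 2002.
The batch is released: Dec 1, 2002 + 59 days = Jan 29, 2003.
Nov 14, 2002 falls between when raw-material inspection is signed off (Oct 25, 2002) and when blending begins (Nov 15, 2002).

Raw-material inspection is signed off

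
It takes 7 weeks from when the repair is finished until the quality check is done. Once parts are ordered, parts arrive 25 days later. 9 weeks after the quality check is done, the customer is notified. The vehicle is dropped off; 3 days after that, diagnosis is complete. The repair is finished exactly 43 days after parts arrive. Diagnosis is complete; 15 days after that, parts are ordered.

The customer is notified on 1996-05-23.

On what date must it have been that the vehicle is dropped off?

1995-11-07

The customer is notified: May 23, 1996.
The quality check is done: May 23, 1996 − 9 weeks = Mar 21, 1996.
The repair is finished: Mar 21, 1996 − 7 weeks = Feb 1, 1996.
Parts arrive: Feb 1, 1996 − 43 days = Dec 20, 1995.
Parts are ordered: Dec 20, 1995 − 25 days = Nov 25, 1995.
Diagnosis is complete: Nov 25, 1995 − 15 days = Nov 10, 1995.
The vehicle is dropped off: Nov 10, 1995 − 3 days = Nov 7, 1995.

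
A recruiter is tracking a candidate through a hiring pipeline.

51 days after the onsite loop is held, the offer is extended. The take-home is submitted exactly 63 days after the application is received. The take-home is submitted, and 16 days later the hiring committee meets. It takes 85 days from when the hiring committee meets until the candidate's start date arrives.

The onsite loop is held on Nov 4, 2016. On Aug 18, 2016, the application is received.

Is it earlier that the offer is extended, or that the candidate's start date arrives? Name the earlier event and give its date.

The onsite loop is held: Nov 4, 2016.
The offer is extended: Nov 4, 2016 + 51 days = Dec 25, 2016.
The application is received: Aug 18, 2016.
The take-home is submitted: Aug 18, 2016 + 63 days = Oct 20, 2016.
The hiring committee meets: Oct 20, 2016 + 16 days = Nov 5, 2016.
The candidate's start date arrives: Nov 5, 2016 + 85 days = Jan 29, 2017.
Comparing: the offer is extended on Dec 25, 2016 vs the candidate's start date arrives on Jan 29, 2017. Earlier: the offer is extended.

The offer is extended — Dec 25, 2016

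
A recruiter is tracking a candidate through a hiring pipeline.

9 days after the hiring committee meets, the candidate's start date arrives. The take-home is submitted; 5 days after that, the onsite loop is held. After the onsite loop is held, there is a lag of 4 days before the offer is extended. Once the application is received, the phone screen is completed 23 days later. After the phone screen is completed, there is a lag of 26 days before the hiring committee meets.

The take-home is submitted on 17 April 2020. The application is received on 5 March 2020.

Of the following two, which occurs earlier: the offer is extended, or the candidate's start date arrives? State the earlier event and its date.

The offer is extended — 26 April 2020

The take-home is submitted: Apr 17, 2020.
The onsite loop is held: Apr 17, 2020 + 5 days = Apr 22, 2020.
The offer is extended: Apr 22, 2020 + 4 days = Apr 26, 2020.
The application is received: Mar 5, 2020.
The phone screen is completed: Mar 5, 2020 + 23 days = Mar 28, 2020.
The hiring committee meets: Mar 28, 2020 + 26 days = Apr 23, 2020.
The candidate's start date arrives: Apr 23, 2020 + 9 days = May 2, 2020.
Comparing: the offer is extended on Apr 26, 2020 vs the candidate's start date arrives on May 2, 2020. Earlier: the offer is extended.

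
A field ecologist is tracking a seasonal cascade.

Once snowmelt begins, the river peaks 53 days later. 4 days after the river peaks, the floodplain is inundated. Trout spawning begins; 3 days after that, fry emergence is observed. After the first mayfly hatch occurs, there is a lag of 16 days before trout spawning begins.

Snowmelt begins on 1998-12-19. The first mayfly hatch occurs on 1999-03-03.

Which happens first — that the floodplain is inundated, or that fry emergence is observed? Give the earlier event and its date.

Snowmelt begins: Dec 19, 1998.
The river peaks: Dec 19, 1998 + 53 days = Feb 10, 1999.
The floodplain is inundated: Feb 10, 1999 + 4 days = Feb 14, 1999.
The first mayfly hatch occurs: Mar 3, 1999.
Trout spawning begins: Mar 3, 1999 + 16 days = Mar 19, 1999.
Fry emergence is observed: Mar 19, 1999 + 3 days = Mar 22, 1999.
Comparing: the floodplain is inundated on Feb 14, 1999 vs fry emergence is observed on Mar 22, 1999. Earlier: the floodplain is inundated.

The floodplain is inundated — 1999-02-14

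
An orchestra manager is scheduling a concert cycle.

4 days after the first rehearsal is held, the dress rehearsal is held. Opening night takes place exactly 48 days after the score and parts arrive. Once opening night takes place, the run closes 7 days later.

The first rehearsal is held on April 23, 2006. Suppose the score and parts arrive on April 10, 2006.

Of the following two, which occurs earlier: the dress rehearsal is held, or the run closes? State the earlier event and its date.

The dress rehearsal is held — April 27, 2006

The first rehearsal is held: Apr 23, 2006.
The dress rehearsal is held: Apr 23, 2006 + 4 days = Apr 27, 2006.
The score and parts arrive: Apr 10, 2006.
Opening night takes place: Apr 10, 2006 + 48 days = May 28, 2006.
The run closes: May 28, 2006 + 7 days = Jun 4, 2006.
Comparing: the dress rehearsal is held on Apr 27, 2006 vs the run closes on Jun 4, 2006. Earlier: the dress rehearsal is held.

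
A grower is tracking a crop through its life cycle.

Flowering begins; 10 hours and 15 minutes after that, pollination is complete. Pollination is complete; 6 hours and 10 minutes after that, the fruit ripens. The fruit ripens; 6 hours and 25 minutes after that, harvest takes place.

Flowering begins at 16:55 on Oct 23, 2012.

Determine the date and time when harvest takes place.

Flowering begins: 16:55 Oct 23, 2012.
Pollination is complete: 16:55 Oct 23, 2012 + 10h15m = 03:10 Oct 24, 2012.
The fruit ripens: 03:10 Oct 24, 2012 + 6h10m = 09:20 Oct 24, 2012.
Harvest takes place: 09:20 Oct 24, 2012 + 6h25m = 15:45 Oct 24, 2012.

15:45 on Oct 24, 2012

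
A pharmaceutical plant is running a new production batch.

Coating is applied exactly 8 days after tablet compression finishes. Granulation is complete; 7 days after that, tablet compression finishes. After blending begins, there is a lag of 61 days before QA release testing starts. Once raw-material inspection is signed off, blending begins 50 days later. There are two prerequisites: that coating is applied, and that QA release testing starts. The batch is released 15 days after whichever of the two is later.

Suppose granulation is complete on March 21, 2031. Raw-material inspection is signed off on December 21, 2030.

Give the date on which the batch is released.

April 26, 2031

Granulation is complete: Mar 21, 2031.
Tablet compression finishes: Mar 21, 2031 + 7 days = Mar 28, 2031.
Coating is applied: Mar 28, 2031 + 8 days = Apr 5, 2031.
Raw-material inspection is signed off: Dec 21, 2030.
Blending begins: Dec 21, 2030 + 50 days = Feb 9, 2031.
QA release testing starts: Feb 9, 2031 + 61 days = Apr 11, 2031.
Both prerequisites met — coating is applied (Apr 5, 2031), QA release testing starts (Apr 11, 2031); the later is Apr 11, 2031.
The batch is released: Apr 11, 2031 + 15 days = Apr 26, 2031.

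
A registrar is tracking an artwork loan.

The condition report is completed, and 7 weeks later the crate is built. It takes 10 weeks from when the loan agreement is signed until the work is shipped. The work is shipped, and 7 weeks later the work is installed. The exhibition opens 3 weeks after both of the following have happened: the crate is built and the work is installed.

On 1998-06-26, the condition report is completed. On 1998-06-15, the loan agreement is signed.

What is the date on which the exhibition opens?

The condition report is completed: Jun 26, 1998.
The crate is built: Jun 26, 1998 + 7 weeks = Aug 14, 1998.
The loan agreement is signed: Jun 15, 1998.
The work is shipped: Jun 15, 1998 + 10 weeks = Aug 24, 1998.
The work is installed: Aug 24, 1998 + 7 weeks = Oct 12, 1998.
Both prerequisites met — the crate is built (Aug 14, 1998), the work is installed (Oct 12, 1998); the later is Oct 12, 1998.
The exhibition opens: Oct 12, 1998 + 3 weeks = Nov 2, 1998.

1998-11-02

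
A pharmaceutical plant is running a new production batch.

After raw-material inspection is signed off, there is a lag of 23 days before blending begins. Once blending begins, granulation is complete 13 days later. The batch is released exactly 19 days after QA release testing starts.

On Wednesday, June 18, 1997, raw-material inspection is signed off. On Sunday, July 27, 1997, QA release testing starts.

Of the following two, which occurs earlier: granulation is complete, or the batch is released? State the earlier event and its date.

Raw-material inspection is signed off: Jun 18, 1997.
Blending begins: Jun 18, 1997 + 23 days = Jul 11, 1997.
Granulation is complete: Jul 11, 1997 + 13 days = Jul 24, 1997.
QA release testing starts: Jul 27, 1997.
The batch is released: Jul 27, 1997 + 19 days = Aug 15, 1997.
Comparing: granulation is complete on Jul 24, 1997 vs the batch is released on Aug 15, 1997. Earlier: granulation is complete.

Granulation is complete — Thursday, July 24, 1997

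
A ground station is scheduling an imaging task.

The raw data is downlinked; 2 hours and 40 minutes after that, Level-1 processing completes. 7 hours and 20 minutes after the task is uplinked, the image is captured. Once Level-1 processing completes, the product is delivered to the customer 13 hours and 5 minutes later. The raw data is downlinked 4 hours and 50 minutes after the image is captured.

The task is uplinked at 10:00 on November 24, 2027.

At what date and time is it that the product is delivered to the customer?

The task is uplinked: 10:00 Nov 24, 2027.
The image is captured: 10:00 Nov 24, 2027 + 7h20m = 17:20 Nov 24, 2027.
The raw data is downlinked: 17:20 Nov 24, 2027 + 4h50m = 22:10 Nov 24, 2027.
Level-1 processing completes: 22:10 Nov 24, 2027 + 2h40m = 00:50 Nov 25, 2027.
The product is delivered to the customer: 00:50 Nov 25, 2027 + 13h05m = 13:55 Nov 25, 2027.

13:55 on November 25, 2027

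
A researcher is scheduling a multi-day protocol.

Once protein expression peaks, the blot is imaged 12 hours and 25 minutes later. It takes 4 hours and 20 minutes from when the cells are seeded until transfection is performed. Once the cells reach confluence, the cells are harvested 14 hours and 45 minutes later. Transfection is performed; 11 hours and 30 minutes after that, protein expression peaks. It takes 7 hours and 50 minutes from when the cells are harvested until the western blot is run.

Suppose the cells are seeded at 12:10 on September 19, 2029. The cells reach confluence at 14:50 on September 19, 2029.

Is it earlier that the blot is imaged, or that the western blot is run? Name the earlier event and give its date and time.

The western blot is run — 13:25 on September 20, 2029

The cells are seeded: 12:10 Sep 19, 2029.
Transfection is performed: 12:10 Sep 19, 2029 + 4h20m = 16:30 Sep 19, 2029.
Protein expression peaks: 16:30 Sep 19, 2029 + 11h30m = 04:00 Sep 20, 2029.
The blot is imaged: 04:00 Sep 20, 2029 + 12h25m = 16:25 Sep 20, 2029.
The cells reach confluence: 14:50 Sep 19, 2029.
The cells are harvested: 14:50 Sep 19, 2029 + 14h45m = 05:35 Sep 20, 2029.
The western blot is run: 05:35 Sep 20, 2029 + 7h50m = 13:25 Sep 20, 2029.
Comparing: the blot is imaged at 16:25 Sep 20, 2029 vs the western blot is run at 13:25 Sep 20, 2029. Earlier: the western blot is run.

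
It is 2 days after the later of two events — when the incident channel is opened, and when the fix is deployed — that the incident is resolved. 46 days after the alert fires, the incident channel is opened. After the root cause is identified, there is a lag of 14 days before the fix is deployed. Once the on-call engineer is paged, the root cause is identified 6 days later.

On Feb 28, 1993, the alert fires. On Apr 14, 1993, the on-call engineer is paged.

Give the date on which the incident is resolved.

The alert fires: Feb 28, 1993.
The incident channel is opened: Feb 28, 1993 + 46 days = Apr 15, 1993.
The on-call engineer is paged: Apr 14, 1993.
The root cause is identified: Apr 14, 1993 + 6 days = Apr 20, 1993.
The fix is deployed: Apr 20, 1993 + 14 days = May 4, 1993.
Both prerequisites met — the incident channel is opened (Apr 15, 1993), the fix is deployed (May 4, 1993); the later is May 4, 1993.
The incident is resolved: May 4, 1993 + 2 days = May 6, 1993.

May 6, 1993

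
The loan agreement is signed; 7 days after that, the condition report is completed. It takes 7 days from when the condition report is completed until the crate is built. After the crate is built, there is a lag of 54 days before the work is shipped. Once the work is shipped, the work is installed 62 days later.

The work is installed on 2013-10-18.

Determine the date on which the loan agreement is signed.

2013-06-10

The work is installed: Oct 18, 2013.
The work is shipped: Oct 18, 2013 − 62 days = Aug 17, 2013.
The crate is built: Aug 17, 2013 − 54 days = Jun 24, 2013.
The condition report is completed: Jun 24, 2013 − 7 days = Jun 17, 2013.
The loan agreement is signed: Jun 17, 2013 − 7 days = Jun 10, 2013.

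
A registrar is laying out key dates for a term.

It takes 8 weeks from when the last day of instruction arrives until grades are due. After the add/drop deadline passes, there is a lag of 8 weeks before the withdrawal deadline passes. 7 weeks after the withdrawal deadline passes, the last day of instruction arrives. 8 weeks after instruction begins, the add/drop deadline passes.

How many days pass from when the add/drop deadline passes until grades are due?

161 days

Causal path: the add/drop deadline passes → the withdrawal deadline passes → the last day of instruction arrives → grades are due.
Total delay along the path: 8 + 7 + 8 weeks = 23 weeks = 161 days.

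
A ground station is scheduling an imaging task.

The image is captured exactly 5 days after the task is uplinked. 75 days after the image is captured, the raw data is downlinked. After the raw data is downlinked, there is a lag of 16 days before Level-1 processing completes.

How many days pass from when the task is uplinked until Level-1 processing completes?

Causal path: the task is uplinked → the image is captured → the raw data is downlinked → Level-1 processing completes.
Total delay along the path: 5 + 75 + 16 = 96 days.

96 days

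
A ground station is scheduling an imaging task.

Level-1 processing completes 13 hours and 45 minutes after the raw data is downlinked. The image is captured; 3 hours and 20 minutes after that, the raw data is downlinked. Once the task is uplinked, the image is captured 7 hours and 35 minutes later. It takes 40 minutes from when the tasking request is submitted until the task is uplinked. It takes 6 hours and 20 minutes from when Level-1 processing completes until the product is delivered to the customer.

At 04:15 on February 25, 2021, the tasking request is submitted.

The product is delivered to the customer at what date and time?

The tasking request is submitted: 04:15 Feb 25, 2021.
The task is uplinked: 04:15 Feb 25, 2021 + 40m = 04:55 Feb 25, 2021.
The image is captured: 04:55 Feb 25, 2021 + 7h35m = 12:30 Feb 25, 2021.
The raw data is downlinked: 12:30 Feb 25, 2021 + 3h20m = 15:50 Feb 25, 2021.
Level-1 processing completes: 15:50 Feb 25, 2021 + 13h45m = 05:35 Feb 26, 2021.
The product is delivered to the customer: 05:35 Feb 26, 2021 + 6h20m = 11:55 Feb 26, 2021.

11:55 on February 26, 2021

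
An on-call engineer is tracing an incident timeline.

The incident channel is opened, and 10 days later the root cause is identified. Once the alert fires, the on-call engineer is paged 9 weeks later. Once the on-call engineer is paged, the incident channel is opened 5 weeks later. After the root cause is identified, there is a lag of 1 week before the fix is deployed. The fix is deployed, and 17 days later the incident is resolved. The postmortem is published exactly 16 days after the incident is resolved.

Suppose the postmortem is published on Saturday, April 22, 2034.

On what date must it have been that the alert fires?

Friday, November 25, 2033

The postmortem is published: Apr 22, 2034.
The incident is resolved: Apr 22, 2034 − 16 days = Apr 6, 2034.
The fix is deployed: Apr 6, 2034 − 17 days = Mar 20, 2034.
The root cause is identified: Mar 20, 2034 − 1 week = Mar 13, 2034.
The incident channel is opened: Mar 13, 2034 − 10 days = Mar 3, 2034.
The on-call engineer is paged: Mar 3, 2034 − 5 weeks = Jan 27, 2034.
The alert fires: Jan 27, 2034 − 9 weeks = Nov 25, 2033.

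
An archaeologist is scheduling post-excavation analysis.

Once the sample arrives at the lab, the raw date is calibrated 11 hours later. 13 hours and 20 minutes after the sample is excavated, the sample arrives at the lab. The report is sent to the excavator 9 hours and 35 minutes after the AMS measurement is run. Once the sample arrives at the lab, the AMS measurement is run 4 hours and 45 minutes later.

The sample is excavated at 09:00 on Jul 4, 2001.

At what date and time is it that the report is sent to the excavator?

12:40 on Jul 5, 2001

The sample is excavated: 09:00 Jul 4, 2001.
The sample arrives at the lab: 09:00 Jul 4, 2001 + 13h20m = 22:20 Jul 4, 2001.
The AMS measurement is run: 22:20 Jul 4, 2001 + 4h45m = 03:05 Jul 5, 2001.
The report is sent to the excavator: 03:05 Jul 5, 2001 + 9h35m = 12:40 Jul 5, 2001.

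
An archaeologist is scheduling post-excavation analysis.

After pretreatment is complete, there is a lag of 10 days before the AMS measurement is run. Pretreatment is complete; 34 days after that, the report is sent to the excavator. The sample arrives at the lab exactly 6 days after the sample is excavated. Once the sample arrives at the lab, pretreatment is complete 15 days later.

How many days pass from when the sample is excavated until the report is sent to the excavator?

55 days

Causal path: the sample is excavated → the sample arrives at the lab → pretreatment is complete → the report is sent to the excavator.
Total delay along the path: 6 + 15 + 34 = 55 days.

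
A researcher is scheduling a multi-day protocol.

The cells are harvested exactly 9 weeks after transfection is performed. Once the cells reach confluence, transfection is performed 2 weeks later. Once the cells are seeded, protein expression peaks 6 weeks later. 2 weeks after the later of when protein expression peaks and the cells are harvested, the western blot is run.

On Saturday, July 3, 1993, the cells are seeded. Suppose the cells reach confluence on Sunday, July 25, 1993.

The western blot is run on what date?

Sunday, October 24, 1993

The cells are seeded: Jul 3, 1993.
Protein expression peaks: Jul 3, 1993 + 6 weeks = Aug 14, 1993.
The cells reach confluence: Jul 25, 1993.
Transfection is performed: Jul 25, 1993 + 2 weeks = Aug 8, 1993.
The cells are harvested: Aug 8, 1993 + 9 weeks = Oct 10, 1993.
Both prerequisites met — protein expression peaks (Aug 14, 1993), the cells are harvested (Oct 10, 1993); the later is Oct 10, 1993.
The western blot is run: Oct 10, 1993 + 2 weeks = Oct 24, 1993.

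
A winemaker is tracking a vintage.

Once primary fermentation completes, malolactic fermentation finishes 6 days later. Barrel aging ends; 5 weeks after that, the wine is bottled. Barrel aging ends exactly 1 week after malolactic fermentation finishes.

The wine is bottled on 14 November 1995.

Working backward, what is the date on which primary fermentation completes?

The wine is bottled: Nov 14, 1995.
Barrel aging ends: Nov 14, 1995 − 5 weeks = Oct 10, 1995.
Malolactic fermentation finishes: Oct 10, 1995 − 1 week = Oct 3, 1995.
Primary fermentation completes: Oct 3, 1995 − 6 days = Sep 27, 1995.

27 September 1995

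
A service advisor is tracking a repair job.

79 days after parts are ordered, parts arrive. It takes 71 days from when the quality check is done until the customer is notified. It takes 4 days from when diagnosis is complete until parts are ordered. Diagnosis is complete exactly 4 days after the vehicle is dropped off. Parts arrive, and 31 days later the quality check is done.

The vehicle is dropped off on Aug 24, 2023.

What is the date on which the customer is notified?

Feb 29, 2024

The vehicle is dropped off: Aug 24, 2023.
Diagnosis is complete: Aug 24, 2023 + 4 days = Aug 28, 2023.
Parts are ordered: Aug 28, 2023 + 4 days = Sep 1, 2023.
Parts arrive: Sep 1, 2023 + 79 days = Nov 19, 2023.
The quality check is done: Nov 19, 2023 + 31 days = Dec 20, 2023.
The customer is notified: Dec 20, 2023 + 71 days = Feb 29, 2024.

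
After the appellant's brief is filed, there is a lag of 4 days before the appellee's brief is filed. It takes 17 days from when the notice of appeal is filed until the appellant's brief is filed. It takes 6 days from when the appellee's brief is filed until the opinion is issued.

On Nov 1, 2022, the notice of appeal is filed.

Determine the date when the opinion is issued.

Nov 28, 2022

The notice of appeal is filed: Nov 1, 2022.
The appellant's brief is filed: Nov 1, 2022 + 17 days = Nov 18, 2022.
The appellee's brief is filed: Nov 18, 2022 + 4 days = Nov 22, 2022.
The opinion is issued: Nov 22, 2022 + 6 days = Nov 28, 2022.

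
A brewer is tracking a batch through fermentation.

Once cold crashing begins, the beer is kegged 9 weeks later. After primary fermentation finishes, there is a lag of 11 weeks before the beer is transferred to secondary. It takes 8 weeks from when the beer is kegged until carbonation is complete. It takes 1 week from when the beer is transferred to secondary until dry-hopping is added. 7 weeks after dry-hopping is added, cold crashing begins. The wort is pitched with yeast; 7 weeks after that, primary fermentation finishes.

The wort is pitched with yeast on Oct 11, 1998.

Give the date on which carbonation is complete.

The wort is pitched with yeast: Oct 11, 1998.
Primary fermentation finishes: Oct 11, 1998 + 7 weeks = Nov 29, 1998.
The beer is transferred to secondary: Nov 29, 1998 + 11 weeks = Feb 14, 1999.
Dry-hopping is added: Feb 14, 1999 + 1 week = Feb 21, 1999.
Cold crashing begins: Feb 21, 1999 + 7 weeks = Apr 11, 1999.
The beer is kegged: Apr 11, 1999 + 9 weeks = Jun 13, 1999.
Carbonation is complete: Jun 13, 1999 + 8 weeks = Aug 8, 1999.

Aug 8, 1999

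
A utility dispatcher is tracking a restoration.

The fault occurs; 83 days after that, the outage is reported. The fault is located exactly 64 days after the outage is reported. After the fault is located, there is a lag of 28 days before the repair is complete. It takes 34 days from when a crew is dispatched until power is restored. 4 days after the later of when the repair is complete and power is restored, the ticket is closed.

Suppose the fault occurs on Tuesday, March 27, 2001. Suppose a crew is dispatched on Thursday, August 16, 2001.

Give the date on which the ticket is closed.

The fault occurs: Mar 27, 2001.
The outage is reported: Mar 27, 2001 + 83 days = Jun 18, 2001.
The fault is located: Jun 18, 2001 + 64 days = Aug 21, 2001.
The repair is complete: Aug 21, 2001 + 28 days = Sep 18, 2001.
A crew is dispatched: Aug 16, 2001.
Power is restored: Aug 16, 2001 + 34 days = Sep 19, 2001.
Both prerequisites met — the repair is complete (Sep 18, 2001), power is restored (Sep 19, 2001); the later is Sep 19, 2001.
The ticket is closed: Sep 19, 2001 + 4 days = Sep 23, 2001.

Sunday, September 23, 2001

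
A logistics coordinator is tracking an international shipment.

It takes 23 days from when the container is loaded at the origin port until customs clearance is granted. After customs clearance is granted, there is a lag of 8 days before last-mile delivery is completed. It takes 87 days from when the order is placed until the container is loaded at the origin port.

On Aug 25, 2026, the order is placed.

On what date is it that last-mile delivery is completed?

The order is placed: Aug 25, 2026.
The container is loaded at the origin port: Aug 25, 2026 + 87 days = Nov 20, 2026.
Customs clearance is granted: Nov 20, 2026 + 23 days = Dec 13, 2026.
Last-mile delivery is completed: Dec 13, 2026 + 8 days = Dec 21, 2026.

Dec 21, 2026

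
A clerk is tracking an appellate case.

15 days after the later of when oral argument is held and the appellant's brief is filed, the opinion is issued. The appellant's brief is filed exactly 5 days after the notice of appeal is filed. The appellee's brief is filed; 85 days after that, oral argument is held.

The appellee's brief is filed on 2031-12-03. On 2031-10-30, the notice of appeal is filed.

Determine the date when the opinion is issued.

2032-03-12

The appellee's brief is filed: Dec 3, 2031.
Oral argument is held: Dec 3, 2031 + 85 days = Feb 26, 2032.
The notice of appeal is filed: Oct 30, 2031.
The appellant's brief is filed: Oct 30, 2031 + 5 days = Nov 4, 2031.
Both prerequisites met — oral argument is held (Feb 26, 2032), the appellant's brief is filed (Nov 4, 2031); the later is Feb 26, 2032.
The opinion is issued: Feb 26, 2032 + 15 days = Mar 12, 2032.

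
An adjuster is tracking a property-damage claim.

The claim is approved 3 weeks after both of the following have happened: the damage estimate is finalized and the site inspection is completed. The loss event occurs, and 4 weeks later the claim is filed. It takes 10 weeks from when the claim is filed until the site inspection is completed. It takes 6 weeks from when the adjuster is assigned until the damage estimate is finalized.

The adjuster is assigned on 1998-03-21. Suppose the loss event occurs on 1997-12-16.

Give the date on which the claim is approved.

The adjuster is assigned: Mar 21, 1998.
The damage estimate is finalized: Mar 21, 1998 + 6 weeks = May 2, 1998.
The loss event occurs: Dec 16, 1997.
The claim is filed: Dec 16, 1997 + 4 weeks = Jan 13, 1998.
The site inspection is completed: Jan 13, 1998 + 10 weeks = Mar 24, 1998.
Both prerequisites met — the damage estimate is finalized (May 2, 1998), the site inspection is completed (Mar 24, 1998); the later is May 2, 1998.
The claim is approved: May 2, 1998 + 3 weeks = May 23, 1998.

1998-05-23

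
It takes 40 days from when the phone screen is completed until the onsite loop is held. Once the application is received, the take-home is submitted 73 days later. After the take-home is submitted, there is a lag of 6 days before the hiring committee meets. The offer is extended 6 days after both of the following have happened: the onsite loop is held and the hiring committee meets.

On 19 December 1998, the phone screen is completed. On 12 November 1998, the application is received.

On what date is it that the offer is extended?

5 February 1999

The phone screen is completed: Dec 19, 1998.
The onsite loop is held: Dec 19, 1998 + 40 days = Jan 28, 1999.
The application is received: Nov 12, 1998.
The take-home is submitted: Nov 12, 1998 + 73 days = Jan 24, 1999.
The hiring committee meets: Jan 24, 1999 + 6 days = Jan 30, 1999.
Both prerequisites met — the onsite loop is held (Jan 28, 1999), the hiring committee meets (Jan 30, 1999); the later is Jan 30, 1999.
The offer is extended: Jan 30, 1999 + 6 days = Feb 5, 1999.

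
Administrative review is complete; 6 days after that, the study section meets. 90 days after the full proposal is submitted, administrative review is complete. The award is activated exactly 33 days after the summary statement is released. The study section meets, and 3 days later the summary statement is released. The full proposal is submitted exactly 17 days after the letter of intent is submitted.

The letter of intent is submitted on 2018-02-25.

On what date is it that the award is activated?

2018-07-24

The letter of intent is submitted: Feb 25, 2018.
The full proposal is submitted: Feb 25, 2018 + 17 days = Mar 14, 2018.
Administrative review is complete: Mar 14, 2018 + 90 days = Jun 12, 2018.
The study section meets: Jun 12, 2018 + 6 days = Jun 18, 2018.
The summary statement is released: Jun 18, 2018 + 3 days = Jun 21, 2018.
The award is activated: Jun 21, 2018 + 33 days = Jul 24, 2018.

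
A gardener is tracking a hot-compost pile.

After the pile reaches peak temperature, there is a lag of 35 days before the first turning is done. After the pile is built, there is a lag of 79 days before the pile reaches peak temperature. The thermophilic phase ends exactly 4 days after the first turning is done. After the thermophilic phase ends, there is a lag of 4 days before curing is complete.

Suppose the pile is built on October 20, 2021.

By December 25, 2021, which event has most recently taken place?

The pile is built

The pile is built: Oct 20, 2021.
The pile reaches peak temperature: Oct 20, 2021 + 79 days = Jan 7, 2022.
The first turning is done: Jan 7, 2022 + 35 days = Feb 11, 2022.
The thermophilic phase ends: Feb 11, 2022 + 4 days = Feb 15, 2022.
Curing is complete: Feb 15, 2022 + 4 days = Feb 19, 2022.
Dec 25, 2021 falls between when the pile is built (Oct 20, 2021) and when the pile reaches peak temperature (Jan 7, 2022).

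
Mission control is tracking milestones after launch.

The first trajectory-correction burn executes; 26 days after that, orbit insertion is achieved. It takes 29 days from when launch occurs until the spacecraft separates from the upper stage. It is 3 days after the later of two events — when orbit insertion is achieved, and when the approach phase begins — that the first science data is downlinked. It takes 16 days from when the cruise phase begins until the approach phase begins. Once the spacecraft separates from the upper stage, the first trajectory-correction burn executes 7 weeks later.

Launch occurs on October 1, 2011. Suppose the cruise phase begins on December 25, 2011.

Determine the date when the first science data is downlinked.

Launch occurs: Oct 1, 2011.
The spacecraft separates from the upper stage: Oct 1, 2011 + 29 days = Oct 30, 2011.
The first trajectory-correction burn executes: Oct 30, 2011 + 7 weeks = Dec 18, 2011.
Orbit insertion is achieved: Dec 18, 2011 + 26 days = Jan 13, 2012.
The cruise phase begins: Dec 25, 2011.
The approach phase begins: Dec 25, 2011 + 16 days = Jan 10, 2012.
Both prerequisites met — orbit insertion is achieved (Jan 13, 2012), the approach phase begins (Jan 10, 2012); the later is Jan 13, 2012.
The first science data is downlinked: Jan 13, 2012 + 3 days = Jan 16, 2012.

January 16, 2012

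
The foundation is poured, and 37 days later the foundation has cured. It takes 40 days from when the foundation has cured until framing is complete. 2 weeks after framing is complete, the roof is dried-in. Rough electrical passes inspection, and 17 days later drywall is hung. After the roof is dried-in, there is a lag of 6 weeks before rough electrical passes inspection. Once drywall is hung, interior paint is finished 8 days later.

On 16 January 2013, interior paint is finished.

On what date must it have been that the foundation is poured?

11 August 2012

Interior paint is finished: Jan 16, 2013.
Drywall is hung: Jan 16, 2013 − 8 days = Jan 8, 2013.
Rough electrical passes inspection: Jan 8, 2013 − 17 days = Dec 22, 2012.
The roof is dried-in: Dec 22, 2012 − 6 weeks = Nov 10, 2012.
Framing is complete: Nov 10, 2012 − 2 weeks = Oct 27, 2012.
The foundation has cured: Oct 27, 2012 − 40 days = Sep 17, 2012.
The foundation is poured: Sep 17, 2012 − 37 days = Aug 11, 2012.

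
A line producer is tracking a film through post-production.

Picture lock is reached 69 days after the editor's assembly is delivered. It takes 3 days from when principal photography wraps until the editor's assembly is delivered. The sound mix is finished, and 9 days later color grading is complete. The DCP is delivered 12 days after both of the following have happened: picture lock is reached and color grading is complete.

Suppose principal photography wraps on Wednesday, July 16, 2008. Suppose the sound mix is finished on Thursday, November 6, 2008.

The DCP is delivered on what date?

Principal photography wraps: Jul 16, 2008.
The editor's assembly is delivered: Jul 16, 2008 + 3 days = Jul 19, 2008.
Picture lock is reached: Jul 19, 2008 + 69 days = Sep 26, 2008.
The sound mix is finished: Nov 6, 2008.
Color grading is complete: Nov 6, 2008 + 9 days = Nov 15, 2008.
Both prerequisites met — picture lock is reached (Sep 26, 2008), color grading is complete (Nov 15, 2008); the later is Nov 15, 2008.
The DCP is delivered: Nov 15, 2008 + 12 days = Nov 27, 2008.

Thursday, November 27, 2008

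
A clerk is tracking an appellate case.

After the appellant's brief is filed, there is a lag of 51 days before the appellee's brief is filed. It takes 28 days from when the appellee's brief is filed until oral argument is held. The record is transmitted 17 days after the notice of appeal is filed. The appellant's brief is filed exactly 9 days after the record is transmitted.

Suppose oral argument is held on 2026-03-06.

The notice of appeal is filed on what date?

Oral argument is held: Mar 6, 2026.
The appellee's brief is filed: Mar 6, 2026 − 28 days = Feb 6, 2026.
The appellant's brief is filed: Feb 6, 2026 − 51 days = Dec 17, 2025.
The record is transmitted: Dec 17, 2025 − 9 days = Dec 8, 2025.
The notice of appeal is filed: Dec 8, 2025 − 17 days = Nov 21, 2025.

2025-11-21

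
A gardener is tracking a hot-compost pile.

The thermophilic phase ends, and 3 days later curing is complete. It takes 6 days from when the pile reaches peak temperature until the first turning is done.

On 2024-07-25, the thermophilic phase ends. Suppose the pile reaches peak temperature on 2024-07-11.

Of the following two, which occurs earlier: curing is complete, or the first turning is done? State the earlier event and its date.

The first turning is done — 2024-07-17

The thermophilic phase ends: Jul 25, 2024.
Curing is complete: Jul 25, 2024 + 3 days = Jul 28, 2024.
The pile reaches peak temperature: Jul 11, 2024.
The first turning is done: Jul 11, 2024 + 6 days = Jul 17, 2024.
Comparing: curing is complete on Jul 28, 2024 vs the first turning is done on Jul 17, 2024. Earlier: the first turning is done.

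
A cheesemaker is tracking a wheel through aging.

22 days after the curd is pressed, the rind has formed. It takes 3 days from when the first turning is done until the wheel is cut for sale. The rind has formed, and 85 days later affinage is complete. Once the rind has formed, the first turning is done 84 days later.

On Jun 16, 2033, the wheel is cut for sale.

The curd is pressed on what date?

Feb 27, 2033

The wheel is cut for sale: Jun 16, 2033.
The first turning is done: Jun 16, 2033 − 3 days = Jun 13, 2033.
The rind has formed: Jun 13, 2033 − 84 days = Mar 21, 2033.
The curd is pressed: Mar 21, 2033 − 22 days = Feb 27, 2033.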